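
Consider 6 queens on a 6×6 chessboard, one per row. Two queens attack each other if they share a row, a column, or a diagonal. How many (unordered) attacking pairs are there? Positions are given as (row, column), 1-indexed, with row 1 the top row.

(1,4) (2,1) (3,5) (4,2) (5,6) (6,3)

All columns are distinct and no two queens satisfy |Δrow| = |Δcol|, so no pair attacks.

0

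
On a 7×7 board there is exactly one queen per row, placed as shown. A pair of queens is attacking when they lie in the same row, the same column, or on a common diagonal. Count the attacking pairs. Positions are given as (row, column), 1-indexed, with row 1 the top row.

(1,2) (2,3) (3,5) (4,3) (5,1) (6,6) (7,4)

2

Same column: (2,3)–(4,3) (column 3).
Same diagonal: (1,2)–(2,3) (|1−2| = |2−3| = 1).
Total attacking pairs: 2.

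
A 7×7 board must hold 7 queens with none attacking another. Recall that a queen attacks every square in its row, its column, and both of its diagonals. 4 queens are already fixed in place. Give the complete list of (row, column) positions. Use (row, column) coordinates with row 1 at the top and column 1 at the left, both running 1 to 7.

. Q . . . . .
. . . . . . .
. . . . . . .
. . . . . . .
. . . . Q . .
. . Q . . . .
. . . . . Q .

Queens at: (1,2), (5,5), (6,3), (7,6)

Row 2: attacked by (1,2)→{1,2,3}; (5,5)→{2,5}; (6,3)→{3,7}; (7,6)→{1,6}. Safe: 4. Place at column 4.
Row 3: attacked by (1,2)→{2,4}; (2,4)→{3,4,5}; (5,5)→{3,5,7}; (6,3)→{3,6}; (7,6)→{2,6}. Safe: 1. Place at column 1.
Row 4: attacked by (1,2)→{2,5}; (2,4)→{2,4,6}; (3,1)→{1,2}; (5,5)→{4,5,6}; (6,3)→{1,3,5}; (7,6)→{3,6}. Safe: 7. Place at column 7.
Columns [2, 4, 1, 7, 5, 3, 6], r−c [-1, -2, 2, -3, 0, 3, 1], r+c [3, 6, 4, 11, 10, 9, 13] are all distinct, so no two queens attack.

(1,2) (2,4) (3,1) (4,7) (5,5) (6,3) (7,6)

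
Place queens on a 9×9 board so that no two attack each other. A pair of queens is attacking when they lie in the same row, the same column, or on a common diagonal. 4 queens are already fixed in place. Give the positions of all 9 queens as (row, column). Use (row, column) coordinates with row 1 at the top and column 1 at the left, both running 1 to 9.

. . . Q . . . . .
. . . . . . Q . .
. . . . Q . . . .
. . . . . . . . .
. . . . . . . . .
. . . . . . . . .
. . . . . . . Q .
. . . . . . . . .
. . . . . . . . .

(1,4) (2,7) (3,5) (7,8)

(1,4) (2,7) (3,5) (4,2) (5,9) (6,6) (7,8) (8,3) (9,1)

Row 4: attacked by (1,4)→{1,4,7}; (2,7)→{5,7,9}; (3,5)→{4,5,6}; (7,8)→{5,8}. Safe: 2, 3. Place at column 2.
Row 5: attacked by (1,4)→{4,8}; (2,7)→{4,7}; (3,5)→{3,5,7}; (4,2)→{1,2,3}; (7,8)→{6,8}. Safe: 9. Place at column 9.
Row 6: attacked by (1,4)→{4,9}; (2,7)→{3,7}; (3,5)→{2,5,8}; (4,2)→{2,4}; (5,9)→{8,9}; (7,8)→{7,8,9}. Safe: 1, 6. Place at column 6.
Row 8: attacked by (1,4)→{4}; (2,7)→{1,7}; (3,5)→{5}; (4,2)→{2,6}; (5,9)→{6,9}; (6,6)→{4,6,8}; (7,8)→{7,8,9}. Safe: 3. Place at column 3.
Row 9: attacked by (1,4)→{4}; (2,7)→{7}; (3,5)→{5}; (4,2)→{2,7}; (5,9)→{5,9}; (6,6)→{3,6,9}; (7,8)→{6,8}; (8,3)→{2,3,4}. Safe: 1. Place at column 1.
Columns [4, 7, 5, 2, 9, 6, 8, 3, 1], r−c [-3, -5, -2, 2, -4, 0, -1, 5, 8], r+c [5, 9, 8, 6, 14, 12, 15, 11, 10] are all distinct, so no two queens attack.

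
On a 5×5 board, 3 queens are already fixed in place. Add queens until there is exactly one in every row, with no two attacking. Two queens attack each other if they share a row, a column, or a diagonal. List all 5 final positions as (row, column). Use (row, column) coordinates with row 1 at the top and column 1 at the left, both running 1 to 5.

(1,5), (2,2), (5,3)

Row 3: attacked by (1,5)→{3,5}; (2,2)→{1,2,3}; (5,3)→{1,3,5}. Safe: 4. Place at column 4.
Row 4: attacked by (1,5)→{2,5}; (2,2)→{2,4}; (3,4)→{3,4,5}; (5,3)→{2,3,4}. Safe: 1. Place at column 1.
Columns [5, 2, 4, 1, 3], r−c [-4, 0, -1, 3, 2], r+c [6, 4, 7, 5, 8] are all distinct, so no two queens attack.

(1,5) (2,2) (3,4) (4,1) (5,3)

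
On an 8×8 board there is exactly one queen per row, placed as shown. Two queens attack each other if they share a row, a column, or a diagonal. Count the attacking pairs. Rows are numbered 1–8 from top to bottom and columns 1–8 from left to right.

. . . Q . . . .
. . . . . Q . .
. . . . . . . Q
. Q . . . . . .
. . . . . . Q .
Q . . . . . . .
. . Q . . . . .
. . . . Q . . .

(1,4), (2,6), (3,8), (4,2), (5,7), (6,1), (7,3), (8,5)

0

All columns are distinct and no two queens satisfy |Δrow| = |Δcol|, so no pair attacks.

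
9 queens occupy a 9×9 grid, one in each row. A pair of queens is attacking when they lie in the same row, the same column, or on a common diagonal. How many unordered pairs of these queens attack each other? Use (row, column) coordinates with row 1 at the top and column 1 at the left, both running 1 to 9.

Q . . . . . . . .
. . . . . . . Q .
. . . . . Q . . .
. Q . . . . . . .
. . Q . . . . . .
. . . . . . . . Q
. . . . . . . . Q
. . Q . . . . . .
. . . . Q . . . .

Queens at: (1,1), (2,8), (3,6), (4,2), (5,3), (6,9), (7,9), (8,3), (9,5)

4

Same column: (5,3)–(8,3) (column 3); (6,9)–(7,9) (column 9).
Same diagonal: (3,6)–(6,9) (|3−6| = |6−9| = 3); (4,2)–(5,3) (|4−5| = |2−3| = 1).
Total attacking pairs: 4.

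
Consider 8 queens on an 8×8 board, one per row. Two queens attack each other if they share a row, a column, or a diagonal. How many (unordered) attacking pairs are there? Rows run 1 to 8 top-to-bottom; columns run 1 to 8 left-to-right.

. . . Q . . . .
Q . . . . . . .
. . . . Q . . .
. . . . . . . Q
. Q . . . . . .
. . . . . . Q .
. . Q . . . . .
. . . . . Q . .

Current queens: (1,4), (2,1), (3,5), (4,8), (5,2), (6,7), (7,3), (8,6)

All columns are distinct and no two queens satisfy |Δrow| = |Δcol|, so no pair attacks.

0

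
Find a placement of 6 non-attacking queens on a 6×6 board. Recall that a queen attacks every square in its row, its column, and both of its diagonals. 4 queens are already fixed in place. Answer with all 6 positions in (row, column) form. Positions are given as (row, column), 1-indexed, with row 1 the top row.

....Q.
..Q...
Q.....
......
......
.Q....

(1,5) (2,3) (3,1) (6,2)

(1,5) (2,3) (3,1) (4,6) (5,4) (6,2)

Row 4: attacked by (1,5)→{2,5}; (2,3)→{1,3,5}; (3,1)→{1,2}; (6,2)→{2,4}. Safe: 6. Place at column 6.
Row 5: attacked by (1,5)→{1,5}; (2,3)→{3,6}; (3,1)→{1,3}; (4,6)→{5,6}; (6,2)→{1,2,3}. Safe: 4. Place at column 4.
Columns [5, 3, 1, 6, 4, 2], r−c [-4, -1, 2, -2, 1, 4], r+c [6, 5, 4, 10, 9, 8] are all distinct, so no two queens attack.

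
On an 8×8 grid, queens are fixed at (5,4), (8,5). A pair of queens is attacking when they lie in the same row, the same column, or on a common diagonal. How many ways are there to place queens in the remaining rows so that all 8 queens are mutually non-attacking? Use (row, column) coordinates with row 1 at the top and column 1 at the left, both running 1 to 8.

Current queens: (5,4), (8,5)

Branch on row 1: col 1 → 0; col 2 → 1; col 3 → 1; col 6 → 2; col 7 → 0.
Sum: 0 + 1 + 1 + 2 + 0 = 4.

4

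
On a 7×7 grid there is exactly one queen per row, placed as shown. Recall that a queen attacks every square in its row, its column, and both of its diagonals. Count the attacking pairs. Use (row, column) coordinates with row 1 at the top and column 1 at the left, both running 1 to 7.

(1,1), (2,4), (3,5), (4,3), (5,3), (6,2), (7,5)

7

Same column: (3,5)–(7,5) (column 5); (4,3)–(5,3) (column 3).
Same diagonal: (2,4)–(3,5) (|2−3| = |4−5| = 1); (3,5)–(5,3) (|3−5| = |5−3| = 2); (3,5)–(6,2) (|3−6| = |5−2| = 3); (5,3)–(6,2) (|5−6| = |3−2| = 1); (5,3)–(7,5) (|5−7| = |3−5| = 2).
Total attacking pairs: 7.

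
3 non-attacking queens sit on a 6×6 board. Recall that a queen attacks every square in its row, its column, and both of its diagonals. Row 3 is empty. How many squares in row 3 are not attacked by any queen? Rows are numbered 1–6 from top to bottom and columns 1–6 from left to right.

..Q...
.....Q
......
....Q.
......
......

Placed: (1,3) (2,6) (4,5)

1

(1,3) attacks row 3 at column 3 and diagonals 1, 5.
(2,6) attacks row 3 at column 6 and diagonals 5.
(4,5) attacks row 3 at column 5 and diagonals 4, 6.
Attacked columns: {1, 3, 4, 5, 6}. Safe: {2}.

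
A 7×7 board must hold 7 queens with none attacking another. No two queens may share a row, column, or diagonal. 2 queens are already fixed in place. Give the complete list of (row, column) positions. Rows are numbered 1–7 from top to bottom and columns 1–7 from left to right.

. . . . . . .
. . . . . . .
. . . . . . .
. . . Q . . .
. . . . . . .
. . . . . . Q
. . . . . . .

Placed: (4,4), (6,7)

(1,5) (2,1) (3,6) (4,4) (5,2) (6,7) (7,3)

Row 1: attacked by (4,4)→{1,4,7}; (6,7)→{2,7}. Safe: 3, 5, 6. Place at column 5.
Row 2: attacked by (1,5)→{4,5,6}; (4,4)→{2,4,6}; (6,7)→{3,7}. Safe: 1. Place at column 1.
Row 3: attacked by (1,5)→{3,5,7}; (2,1)→{1,2}; (4,4)→{3,4,5}; (6,7)→{4,7}. Safe: 6. Place at column 6.
Row 5: attacked by (1,5)→{1,5}; (2,1)→{1,4}; (3,6)→{4,6}; (4,4)→{3,4,5}; (6,7)→{6,7}. Safe: 2. Place at column 2.
Row 7: attacked by (1,5)→{5}; (2,1)→{1,6}; (3,6)→{2,6}; (4,4)→{1,4,7}; (5,2)→{2,4}; (6,7)→{6,7}. Safe: 3. Place at column 3.
Columns [5, 1, 6, 4, 2, 7, 3], r−c [-4, 1, -3, 0, 3, -1, 4], r+c [6, 3, 9, 8, 7, 13, 10] are all distinct, so no two queens attack.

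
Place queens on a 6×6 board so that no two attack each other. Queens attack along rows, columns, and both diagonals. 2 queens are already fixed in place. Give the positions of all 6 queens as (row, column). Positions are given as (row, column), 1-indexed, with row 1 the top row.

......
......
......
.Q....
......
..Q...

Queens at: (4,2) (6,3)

Row 1: attacked by (4,2)→{2,5}; (6,3)→{3}. Safe: 1, 4, 6. Place at column 4.
Row 2: attacked by (1,4)→{3,4,5}; (4,2)→{2,4}; (6,3)→{3}. Safe: 1, 6. Place at column 1.
Row 3: attacked by (1,4)→{2,4,6}; (2,1)→{1,2}; (4,2)→{1,2,3}; (6,3)→{3,6}. Safe: 5. Place at column 5.
Row 5: attacked by (1,4)→{4}; (2,1)→{1,4}; (3,5)→{3,5}; (4,2)→{1,2,3}; (6,3)→{2,3,4}. Safe: 6. Place at column 6.
Columns [4, 1, 5, 2, 6, 3], r−c [-3, 1, -2, 2, -1, 3], r+c [5, 3, 8, 6, 11, 9] are all distinct, so no two queens attack.

(1,4) (2,1) (3,5) (4,2) (5,6) (6,3)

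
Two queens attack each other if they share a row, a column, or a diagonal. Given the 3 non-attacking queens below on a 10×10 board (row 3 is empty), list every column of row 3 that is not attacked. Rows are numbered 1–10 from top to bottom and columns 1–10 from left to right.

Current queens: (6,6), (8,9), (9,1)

columns 2, 5, 8, 10

(6,6) attacks row 3 at column 6 and diagonals 3, 9.
(8,9) attacks row 3 at column 9 and diagonals 4.
(9,1) attacks row 3 at column 1 and diagonals 7.
Attacked columns: {1, 3, 4, 6, 7, 9}. Safe: {2, 5, 8, 10}.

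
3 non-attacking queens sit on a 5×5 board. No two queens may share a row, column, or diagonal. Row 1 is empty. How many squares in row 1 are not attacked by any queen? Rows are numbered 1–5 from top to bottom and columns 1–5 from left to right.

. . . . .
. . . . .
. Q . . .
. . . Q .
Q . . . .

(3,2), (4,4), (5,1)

1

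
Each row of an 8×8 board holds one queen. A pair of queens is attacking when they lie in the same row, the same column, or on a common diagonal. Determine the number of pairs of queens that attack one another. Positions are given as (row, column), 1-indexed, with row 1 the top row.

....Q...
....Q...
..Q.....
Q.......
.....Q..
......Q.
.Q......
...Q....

Same column: (1,5)–(2,5) (column 5).
Same diagonal: (1,5)–(3,3) (|1−3| = |5−3| = 2); (5,6)–(6,7) (|5−6| = |6−7| = 1).
Total attacking pairs: 3.

3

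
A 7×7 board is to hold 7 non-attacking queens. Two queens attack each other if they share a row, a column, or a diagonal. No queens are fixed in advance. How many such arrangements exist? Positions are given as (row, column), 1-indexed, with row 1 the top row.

40

Branch on row 1: col 1 → 4; col 2 → 7; col 3 → 6; col 4 → 6; col 5 → 6; col 6 → 7; col 7 → 4.
Sum: 4 + 7 + 6 + 6 + 6 + 7 + 4 = 40.
(This is the classic 7-queens count.)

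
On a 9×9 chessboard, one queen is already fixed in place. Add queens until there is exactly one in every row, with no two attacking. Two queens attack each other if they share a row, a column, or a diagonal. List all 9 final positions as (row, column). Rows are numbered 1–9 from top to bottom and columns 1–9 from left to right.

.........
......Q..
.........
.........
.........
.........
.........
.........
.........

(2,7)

(1,5) (2,7) (3,4) (4,1) (5,3) (6,8) (7,6) (8,2) (9,9)

Row 1: attacked by (2,7)→{6,7,8}. Safe: 1, 2, 3, 4, 5, 9. Place at column 5.
Row 3: attacked by (1,5)→{3,5,7}; (2,7)→{6,7,8}. Safe: 1, 2, 4, 9. Place at column 4.
Row 4: attacked by (1,5)→{2,5,8}; (2,7)→{5,7,9}; (3,4)→{3,4,5}. Safe: 1, 6. Place at column 1.
Row 5: attacked by (1,5)→{1,5,9}; (2,7)→{4,7}; (3,4)→{2,4,6}; (4,1)→{1,2}. Safe: 3, 8. Place at column 3.
Row 6: attacked by (1,5)→{5}; (2,7)→{3,7}; (3,4)→{1,4,7}; (4,1)→{1,3}; (5,3)→{2,3,4}. Safe: 6, 8, 9. Place at column 8.
Row 7: attacked by (1,5)→{5}; (2,7)→{2,7}; (3,4)→{4,8}; (4,1)→{1,4}; (5,3)→{1,3,5}; (6,8)→{7,8,9}. Safe: 6. Place at column 6.
Row 8: attacked by (1,5)→{5}; (2,7)→{1,7}; (3,4)→{4,9}; (4,1)→{1,5}; (5,3)→{3,6}; (6,8)→{6,8}; (7,6)→{5,6,7}. Safe: 2. Place at column 2.
Row 9: attacked by (1,5)→{5}; (2,7)→{7}; (3,4)→{4}; (4,1)→{1,6}; (5,3)→{3,7}; (6,8)→{5,8}; (7,6)→{4,6,8}; (8,2)→{1,2,3}. Safe: 9. Place at column 9.
Columns [5, 7, 4, 1, 3, 8, 6, 2, 9], r−c [-4, -5, -1, 3, 2, -2, 1, 6, 0], r+c [6, 9, 7, 5, 8, 14, 13, 10, 18] are all distinct, so no two queens attack.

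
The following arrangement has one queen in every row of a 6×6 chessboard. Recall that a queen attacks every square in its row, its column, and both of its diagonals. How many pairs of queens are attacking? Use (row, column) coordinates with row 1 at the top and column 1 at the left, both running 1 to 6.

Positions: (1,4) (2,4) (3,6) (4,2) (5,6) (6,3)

5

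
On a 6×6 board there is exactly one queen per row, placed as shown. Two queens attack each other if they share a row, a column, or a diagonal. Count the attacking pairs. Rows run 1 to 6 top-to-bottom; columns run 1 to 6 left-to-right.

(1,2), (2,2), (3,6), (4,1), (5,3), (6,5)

Same column: (1,2)–(2,2) (column 2).
Total attacking pairs: 1.

1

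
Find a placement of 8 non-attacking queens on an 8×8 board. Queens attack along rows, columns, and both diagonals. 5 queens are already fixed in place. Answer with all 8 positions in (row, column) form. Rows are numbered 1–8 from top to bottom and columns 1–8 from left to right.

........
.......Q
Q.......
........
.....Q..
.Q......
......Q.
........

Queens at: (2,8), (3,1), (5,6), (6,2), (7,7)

(1,4) (2,8) (3,1) (4,3) (5,6) (6,2) (7,7) (8,5)

Row 1: attacked by (2,8)→{7,8}; (3,1)→{1,3}; (5,6)→{2,6}; (6,2)→{2,7}; (7,7)→{1,7}. Safe: 4, 5. Place at column 4.
Row 4: attacked by (1,4)→{1,4,7}; (2,8)→{6,8}; (3,1)→{1,2}; (5,6)→{5,6,7}; (6,2)→{2,4}; (7,7)→{4,7}. Safe: 3. Place at column 3.
Row 8: attacked by (1,4)→{4}; (2,8)→{2,8}; (3,1)→{1,6}; (4,3)→{3,7}; (5,6)→{3,6}; (6,2)→{2,4}; (7,7)→{6,7,8}. Safe: 5. Place at column 5.
Columns [4, 8, 1, 3, 6, 2, 7, 5], r−c [-3, -6, 2, 1, -1, 4, 0, 3], r+c [5, 10, 4, 7, 11, 8, 14, 13] are all distinct, so no two queens attack.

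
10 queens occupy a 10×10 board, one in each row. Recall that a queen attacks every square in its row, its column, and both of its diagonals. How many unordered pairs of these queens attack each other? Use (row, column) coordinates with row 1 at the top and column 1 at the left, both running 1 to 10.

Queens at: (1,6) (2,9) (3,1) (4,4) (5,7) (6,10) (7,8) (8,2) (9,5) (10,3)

0

All columns are distinct and no two queens satisfy |Δrow| = |Δcol|, so no pair attacks.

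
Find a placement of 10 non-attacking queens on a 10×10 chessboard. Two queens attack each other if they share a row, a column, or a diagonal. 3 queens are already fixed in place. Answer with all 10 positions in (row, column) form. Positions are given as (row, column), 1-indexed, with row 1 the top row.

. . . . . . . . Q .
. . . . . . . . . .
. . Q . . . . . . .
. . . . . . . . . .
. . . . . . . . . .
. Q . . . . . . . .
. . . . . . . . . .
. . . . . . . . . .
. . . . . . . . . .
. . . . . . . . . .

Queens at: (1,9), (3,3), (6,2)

Row 2: attacked by (1,9)→{8,9,10}; (3,3)→{2,3,4}; (6,2)→{2,6}. Safe: 1, 5, 7. Place at column 1.
Row 4: attacked by (1,9)→{6,9}; (2,1)→{1,3}; (3,3)→{2,3,4}; (6,2)→{2,4}. Safe: 5, 7, 8, 10. Place at column 8.
Row 5: attacked by (1,9)→{5,9}; (2,1)→{1,4}; (3,3)→{1,3,5}; (4,8)→{7,8,9}; (6,2)→{1,2,3}. Safe: 6, 10. Place at column 6.
Row 7: attacked by (1,9)→{3,9}; (2,1)→{1,6}; (3,3)→{3,7}; (4,8)→{5,8}; (5,6)→{4,6,8}; (6,2)→{1,2,3}. Safe: 10. Place at column 10.
Row 8: attacked by (1,9)→{2,9}; (2,1)→{1,7}; (3,3)→{3,8}; (4,8)→{4,8}; (5,6)→{3,6,9}; (6,2)→{2,4}; (7,10)→{9,10}. Safe: 5. Place at column 5.
Row 9: attacked by (1,9)→{1,9}; (2,1)→{1,8}; (3,3)→{3,9}; (4,8)→{3,8}; (5,6)→{2,6,10}; (6,2)→{2,5}; (7,10)→{8,10}; (8,5)→{4,5,6}. Safe: 7. Place at column 7.
Row 10: attacked by (1,9)→{9}; (2,1)→{1,9}; (3,3)→{3,10}; (4,8)→{2,8}; (5,6)→{1,6}; (6,2)→{2,6}; (7,10)→{7,10}; (8,5)→{3,5,7}; (9,7)→{6,7,8}. Safe: 4. Place at column 4.
Columns [9, 1, 3, 8, 6, 2, 10, 5, 7, 4], r−c [-8, 1, 0, -4, -1, 4, -3, 3, 2, 6], r+c [10, 3, 6, 12, 11, 8, 17, 13, 16, 14] are all distinct, so no two queens attack.

(1,9) (2,1) (3,3) (4,8) (5,6) (6,2) (7,10) (8,5) (9,7) (10,4)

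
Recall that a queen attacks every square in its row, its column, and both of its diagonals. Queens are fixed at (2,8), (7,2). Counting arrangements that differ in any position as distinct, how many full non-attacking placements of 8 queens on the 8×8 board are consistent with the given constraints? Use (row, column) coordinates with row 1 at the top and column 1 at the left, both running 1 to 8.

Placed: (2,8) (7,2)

3

Branch on row 1: col 1 → 0; col 3 → 1; col 4 → 1; col 5 → 1; col 6 → 0.
Sum: 0 + 1 + 1 + 1 + 0 = 3.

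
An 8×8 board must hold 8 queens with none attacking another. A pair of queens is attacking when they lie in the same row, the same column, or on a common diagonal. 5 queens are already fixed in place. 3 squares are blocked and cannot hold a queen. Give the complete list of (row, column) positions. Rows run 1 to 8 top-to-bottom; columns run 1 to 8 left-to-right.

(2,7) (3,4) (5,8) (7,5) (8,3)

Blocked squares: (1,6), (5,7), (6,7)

Row 1: attacked by (2,7)→{6,7,8}; (3,4)→{2,4,6}; (5,8)→{4,8}; (7,5)→{5}; (8,3)→{3}. Blocked: 6. Safe: 1. Place at column 1.
Row 4: attacked by (1,1)→{1,4}; (2,7)→{5,7}; (3,4)→{3,4,5}; (5,8)→{7,8}; (7,5)→{2,5,8}; (8,3)→{3,7}. Safe: 6. Place at column 6.
Row 6: attacked by (1,1)→{1,6}; (2,7)→{3,7}; (3,4)→{1,4,7}; (4,6)→{4,6,8}; (5,8)→{7,8}; (7,5)→{4,5,6}; (8,3)→{1,3,5}. Blocked: 7. Safe: 2. Place at column 2.
Columns [1, 7, 4, 6, 8, 2, 5, 3], r−c [0, -5, -1, -2, -3, 4, 2, 5], r+c [2, 9, 7, 10, 13, 8, 12, 11] are all distinct, so no two queens attack.

(1,1) (2,7) (3,4) (4,6) (5,8) (6,2) (7,5) (8,3)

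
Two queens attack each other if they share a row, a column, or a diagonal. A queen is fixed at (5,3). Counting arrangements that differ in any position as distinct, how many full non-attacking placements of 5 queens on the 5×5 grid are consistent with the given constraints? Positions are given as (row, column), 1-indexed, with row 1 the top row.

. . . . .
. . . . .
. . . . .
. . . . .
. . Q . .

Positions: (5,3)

2

Branch on row 1: col 1 → 1; col 2 → 0; col 4 → 0; col 5 → 1.
Sum: 1 + 0 + 0 + 1 = 2.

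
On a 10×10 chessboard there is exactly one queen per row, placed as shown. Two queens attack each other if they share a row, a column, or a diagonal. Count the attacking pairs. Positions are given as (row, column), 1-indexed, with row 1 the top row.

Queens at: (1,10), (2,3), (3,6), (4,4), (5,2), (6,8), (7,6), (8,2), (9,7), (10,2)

Same column: (3,6)–(7,6) (column 6); (5,2)–(8,2) (column 2); (5,2)–(10,2) (column 2); (8,2)–(10,2) (column 2).
Total attacking pairs: 4.

4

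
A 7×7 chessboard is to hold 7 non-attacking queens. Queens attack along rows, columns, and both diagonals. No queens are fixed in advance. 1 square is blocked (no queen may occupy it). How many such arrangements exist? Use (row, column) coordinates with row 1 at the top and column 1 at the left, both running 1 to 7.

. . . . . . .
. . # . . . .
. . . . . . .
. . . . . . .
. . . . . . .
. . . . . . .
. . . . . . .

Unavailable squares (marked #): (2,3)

34

Branch on row 1: col 1 → 3; col 2 → 7; col 3 → 6; col 4 → 6; col 5 → 5; col 6 → 4; col 7 → 3.
Sum: 3 + 7 + 6 + 6 + 5 + 4 + 3 = 34.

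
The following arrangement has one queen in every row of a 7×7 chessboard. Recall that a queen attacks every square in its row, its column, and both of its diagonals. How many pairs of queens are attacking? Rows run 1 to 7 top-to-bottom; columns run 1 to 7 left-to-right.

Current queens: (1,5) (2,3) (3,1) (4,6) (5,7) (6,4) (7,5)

Same column: (1,5)–(7,5) (column 5).
Same diagonal: (3,1)–(6,4) (|3−6| = |1−4| = 3); (3,1)–(7,5) (|3−7| = |1−5| = 4); (4,6)–(5,7) (|4−5| = |6−7| = 1); (4,6)–(6,4) (|4−6| = |6−4| = 2); (5,7)–(7,5) (|5−7| = |7−5| = 2); (6,4)–(7,5) (|6−7| = |4−5| = 1).
Total attacking pairs: 7.

7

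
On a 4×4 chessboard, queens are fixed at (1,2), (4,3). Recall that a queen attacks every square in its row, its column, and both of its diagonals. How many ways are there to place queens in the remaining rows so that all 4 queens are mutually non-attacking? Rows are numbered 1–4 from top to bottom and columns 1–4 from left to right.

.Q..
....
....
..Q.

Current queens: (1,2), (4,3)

1

Branch on row 2: col 4 → 1.
Sum: 1 = 1.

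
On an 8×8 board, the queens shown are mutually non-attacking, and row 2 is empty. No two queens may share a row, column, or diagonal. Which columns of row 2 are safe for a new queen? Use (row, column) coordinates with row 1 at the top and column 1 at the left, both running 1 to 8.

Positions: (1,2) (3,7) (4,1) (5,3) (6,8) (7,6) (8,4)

columns 5

(1,2) attacks row 2 at column 2 and diagonals 1, 3.
(3,7) attacks row 2 at column 7 and diagonals 6, 8.
(4,1) attacks row 2 at column 1 and diagonals 3.
(5,3) attacks row 2 at column 3 and diagonals 6.
(6,8) attacks row 2 at column 8 and diagonals 4.
(7,6) attacks row 2 at column 6 and diagonals 1.
(8,4) attacks row 2 at column 4.
Attacked columns: {1, 2, 3, 4, 6, 7, 8}. Safe: {5}.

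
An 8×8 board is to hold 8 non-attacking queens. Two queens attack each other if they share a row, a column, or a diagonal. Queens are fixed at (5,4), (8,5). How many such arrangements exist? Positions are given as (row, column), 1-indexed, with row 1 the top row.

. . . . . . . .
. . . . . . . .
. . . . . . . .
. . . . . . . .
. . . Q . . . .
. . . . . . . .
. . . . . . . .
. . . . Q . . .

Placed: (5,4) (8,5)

4

Branch on row 1: col 1 → 0; col 2 → 1; col 3 → 1; col 6 → 2; col 7 → 0.
Sum: 0 + 1 + 1 + 2 + 0 = 4.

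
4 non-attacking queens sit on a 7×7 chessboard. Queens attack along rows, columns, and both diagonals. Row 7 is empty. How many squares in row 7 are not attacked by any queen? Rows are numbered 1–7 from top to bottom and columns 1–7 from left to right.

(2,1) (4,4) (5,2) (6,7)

2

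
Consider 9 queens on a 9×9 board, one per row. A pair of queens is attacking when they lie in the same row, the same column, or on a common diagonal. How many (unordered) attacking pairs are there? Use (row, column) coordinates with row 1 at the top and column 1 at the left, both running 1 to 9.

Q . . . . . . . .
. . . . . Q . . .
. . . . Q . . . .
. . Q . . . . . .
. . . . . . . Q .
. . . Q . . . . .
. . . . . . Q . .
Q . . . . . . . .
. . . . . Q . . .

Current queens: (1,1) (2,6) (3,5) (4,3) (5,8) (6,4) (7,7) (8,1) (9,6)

4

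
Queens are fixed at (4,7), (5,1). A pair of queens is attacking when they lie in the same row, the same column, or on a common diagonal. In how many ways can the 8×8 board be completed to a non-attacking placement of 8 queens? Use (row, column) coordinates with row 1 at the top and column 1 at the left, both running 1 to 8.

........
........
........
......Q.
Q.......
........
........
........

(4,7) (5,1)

3

Branch on row 1: col 2 → 0; col 3 → 2; col 6 → 1; col 8 → 0.
Sum: 0 + 2 + 1 + 0 = 3.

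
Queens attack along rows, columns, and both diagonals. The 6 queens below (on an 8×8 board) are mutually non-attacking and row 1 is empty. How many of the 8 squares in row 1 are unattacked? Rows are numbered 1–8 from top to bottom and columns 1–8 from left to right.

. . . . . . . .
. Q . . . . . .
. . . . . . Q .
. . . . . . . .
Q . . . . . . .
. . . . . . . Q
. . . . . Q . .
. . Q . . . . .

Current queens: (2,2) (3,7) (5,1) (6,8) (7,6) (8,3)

1

(2,2) attacks row 1 at column 2 and diagonals 1, 3.
(3,7) attacks row 1 at column 7 and diagonals 5.
(5,1) attacks row 1 at column 1 and diagonals 5.
(6,8) attacks row 1 at column 8 and diagonals 3.
(7,6) attacks row 1 at column 6.
(8,3) attacks row 1 at column 3.
Attacked columns: {1, 2, 3, 5, 6, 7, 8}. Safe: {4}.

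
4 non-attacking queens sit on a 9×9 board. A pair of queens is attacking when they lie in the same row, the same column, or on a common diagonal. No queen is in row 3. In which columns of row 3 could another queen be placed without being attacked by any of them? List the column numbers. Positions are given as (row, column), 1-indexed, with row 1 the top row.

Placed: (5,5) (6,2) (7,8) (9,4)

columns 1, 6, 9

(5,5) attacks row 3 at column 5 and diagonals 3, 7.
(6,2) attacks row 3 at column 2 and diagonals 5.
(7,8) attacks row 3 at column 8 and diagonals 4.
(9,4) attacks row 3 at column 4.
Attacked columns: {2, 3, 4, 5, 7, 8}. Safe: {1, 6, 9}.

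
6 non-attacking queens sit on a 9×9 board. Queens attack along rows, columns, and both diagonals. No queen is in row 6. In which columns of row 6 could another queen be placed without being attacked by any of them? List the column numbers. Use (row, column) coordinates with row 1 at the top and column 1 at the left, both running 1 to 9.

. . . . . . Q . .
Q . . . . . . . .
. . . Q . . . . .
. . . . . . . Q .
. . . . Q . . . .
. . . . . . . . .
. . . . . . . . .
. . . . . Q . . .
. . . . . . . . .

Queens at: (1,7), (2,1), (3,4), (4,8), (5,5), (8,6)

columns 3, 9

(1,7) attacks row 6 at column 7 and diagonals 2.
(2,1) attacks row 6 at column 1 and diagonals 5.
(3,4) attacks row 6 at column 4 and diagonals 1, 7.
(4,8) attacks row 6 at column 8 and diagonals 6.
(5,5) attacks row 6 at column 5 and diagonals 4, 6.
(8,6) attacks row 6 at column 6 and diagonals 4, 8.
Attacked columns: {1, 2, 4, 5, 6, 7, 8}. Safe: {3, 9}.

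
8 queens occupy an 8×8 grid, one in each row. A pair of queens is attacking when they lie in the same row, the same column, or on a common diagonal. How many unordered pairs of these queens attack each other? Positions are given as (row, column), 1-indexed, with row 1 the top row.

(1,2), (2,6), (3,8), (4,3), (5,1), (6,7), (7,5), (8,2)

2

Same column: (1,2)–(8,2) (column 2).
Same diagonal: (1,2)–(6,7) (|1−6| = |2−7| = 5).
Total attacking pairs: 2.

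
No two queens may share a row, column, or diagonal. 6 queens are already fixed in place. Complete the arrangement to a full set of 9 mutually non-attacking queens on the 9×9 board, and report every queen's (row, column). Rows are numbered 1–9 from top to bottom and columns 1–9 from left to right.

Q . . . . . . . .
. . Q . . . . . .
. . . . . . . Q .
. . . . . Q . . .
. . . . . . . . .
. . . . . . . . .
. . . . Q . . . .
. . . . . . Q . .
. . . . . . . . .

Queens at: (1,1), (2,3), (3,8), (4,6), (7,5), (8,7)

(1,1) (2,3) (3,8) (4,6) (5,9) (6,2) (7,5) (8,7) (9,4)

Row 5: attacked by (1,1)→{1,5}; (2,3)→{3,6}; (3,8)→{6,8}; (4,6)→{5,6,7}; (7,5)→{3,5,7}; (8,7)→{4,7}. Safe: 2, 9. Place at column 9.
Row 6: attacked by (1,1)→{1,6}; (2,3)→{3,7}; (3,8)→{5,8}; (4,6)→{4,6,8}; (5,9)→{8,9}; (7,5)→{4,5,6}; (8,7)→{5,7,9}. Safe: 2. Place at column 2.
Row 9: attacked by (1,1)→{1,9}; (2,3)→{3}; (3,8)→{2,8}; (4,6)→{1,6}; (5,9)→{5,9}; (6,2)→{2,5}; (7,5)→{3,5,7}; (8,7)→{6,7,8}. Safe: 4. Place at column 4.
Columns [1, 3, 8, 6, 9, 2, 5, 7, 4], r−c [0, -1, -5, -2, -4, 4, 2, 1, 5], r+c [2, 5, 11, 10, 14, 8, 12, 15, 13] are all distinct, so no two queens attack.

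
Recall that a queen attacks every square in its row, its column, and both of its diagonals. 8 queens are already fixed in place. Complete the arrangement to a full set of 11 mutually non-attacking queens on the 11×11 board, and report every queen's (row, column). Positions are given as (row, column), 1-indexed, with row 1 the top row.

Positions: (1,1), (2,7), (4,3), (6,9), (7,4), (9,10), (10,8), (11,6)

(1,1) (2,7) (3,5) (4,3) (5,11) (6,9) (7,4) (8,2) (9,10) (10,8) (11,6)

Row 3: attacked by (1,1)→{1,3}; (2,7)→{6,7,8}; (4,3)→{2,3,4}; (6,9)→{6,9}; (7,4)→{4,8}; (9,10)→{4,10}; (10,8)→{1,8}; (11,6)→{6}. Safe: 5, 11. Place at column 5.
Row 5: attacked by (1,1)→{1,5}; (2,7)→{4,7,10}; (3,5)→{3,5,7}; (4,3)→{2,3,4}; (6,9)→{8,9,10}; (7,4)→{2,4,6}; (9,10)→{6,10}; (10,8)→{3,8}; (11,6)→{6}. Safe: 11. Place at column 11.
Row 8: attacked by (1,1)→{1,8}; (2,7)→{1,7}; (3,5)→{5,10}; (4,3)→{3,7}; (5,11)→{8,11}; (6,9)→{7,9,11}; (7,4)→{3,4,5}; (9,10)→{9,10,11}; (10,8)→{6,8,10}; (11,6)→{3,6,9}. Safe: 2. Place at column 2.
Columns [1, 7, 5, 3, 11, 9, 4, 2, 10, 8, 6], r−c [0, -5, -2, 1, -6, -3, 3, 6, -1, 2, 5], r+c [2, 9, 8, 7, 16, 15, 11, 10, 19, 18, 17] are all distinct, so no two queens attack.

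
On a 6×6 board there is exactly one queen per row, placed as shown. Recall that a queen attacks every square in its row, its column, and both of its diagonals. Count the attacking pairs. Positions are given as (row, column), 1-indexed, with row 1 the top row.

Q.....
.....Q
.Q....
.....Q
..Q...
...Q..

4

Same column: (2,6)–(4,6) (column 6).
Same diagonal: (2,6)–(5,3) (|2−5| = |6−3| = 3); (4,6)–(6,4) (|4−6| = |6−4| = 2); (5,3)–(6,4) (|5−6| = |3−4| = 1).
Total attacking pairs: 4.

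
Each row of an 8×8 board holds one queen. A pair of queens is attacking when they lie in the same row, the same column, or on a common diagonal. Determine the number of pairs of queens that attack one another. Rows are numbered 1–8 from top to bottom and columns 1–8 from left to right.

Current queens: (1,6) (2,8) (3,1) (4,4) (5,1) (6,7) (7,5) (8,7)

3

Same column: (3,1)–(5,1) (column 1); (6,7)–(8,7) (column 7).
Same diagonal: (3,1)–(7,5) (|3−7| = |1−5| = 4).
Total attacking pairs: 3.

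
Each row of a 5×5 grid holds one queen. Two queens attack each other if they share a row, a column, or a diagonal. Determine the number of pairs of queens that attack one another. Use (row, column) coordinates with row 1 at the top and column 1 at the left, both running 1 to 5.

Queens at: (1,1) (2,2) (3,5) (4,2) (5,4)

2

Same column: (2,2)–(4,2) (column 2).
Same diagonal: (1,1)–(2,2) (|1−2| = |1−2| = 1).
Total attacking pairs: 2.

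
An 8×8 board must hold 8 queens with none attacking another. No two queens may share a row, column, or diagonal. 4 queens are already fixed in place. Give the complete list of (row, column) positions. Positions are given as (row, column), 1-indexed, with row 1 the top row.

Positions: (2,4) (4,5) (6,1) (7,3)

(1,7) (2,4) (3,2) (4,5) (5,8) (6,1) (7,3) (8,6)

Row 1: attacked by (2,4)→{3,4,5}; (4,5)→{2,5,8}; (6,1)→{1,6}; (7,3)→{3}. Safe: 7. Place at column 7.
Row 3: attacked by (1,7)→{5,7}; (2,4)→{3,4,5}; (4,5)→{4,5,6}; (6,1)→{1,4}; (7,3)→{3,7}. Safe: 2, 8. Place at column 2.
Row 5: attacked by (1,7)→{3,7}; (2,4)→{1,4,7}; (3,2)→{2,4}; (4,5)→{4,5,6}; (6,1)→{1,2}; (7,3)→{1,3,5}. Safe: 8. Place at column 8.
Row 8: attacked by (1,7)→{7}; (2,4)→{4}; (3,2)→{2,7}; (4,5)→{1,5}; (5,8)→{5,8}; (6,1)→{1,3}; (7,3)→{2,3,4}. Safe: 6. Place at column 6.
Columns [7, 4, 2, 5, 8, 1, 3, 6], r−c [-6, -2, 1, -1, -3, 5, 4, 2], r+c [8, 6, 5, 9, 13, 7, 10, 14] are all distinct, so no two queens attack.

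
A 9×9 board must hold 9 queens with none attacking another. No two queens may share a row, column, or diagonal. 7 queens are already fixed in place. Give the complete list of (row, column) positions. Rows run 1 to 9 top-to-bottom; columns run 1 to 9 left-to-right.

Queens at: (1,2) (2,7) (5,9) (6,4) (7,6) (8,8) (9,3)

Row 3: attacked by (1,2)→{2,4}; (2,7)→{6,7,8}; (5,9)→{7,9}; (6,4)→{1,4,7}; (7,6)→{2,6}; (8,8)→{3,8}; (9,3)→{3,9}. Safe: 5. Place at column 5.
Row 4: attacked by (1,2)→{2,5}; (2,7)→{5,7,9}; (3,5)→{4,5,6}; (5,9)→{8,9}; (6,4)→{2,4,6}; (7,6)→{3,6,9}; (8,8)→{4,8}; (9,3)→{3,8}. Safe: 1. Place at column 1.
Columns [2, 7, 5, 1, 9, 4, 6, 8, 3], r−c [-1, -5, -2, 3, -4, 2, 1, 0, 6], r+c [3, 9, 8, 5, 14, 10, 13, 16, 12] are all distinct, so no two queens attack.

(1,2) (2,7) (3,5) (4,1) (5,9) (6,4) (7,6) (8,8) (9,3)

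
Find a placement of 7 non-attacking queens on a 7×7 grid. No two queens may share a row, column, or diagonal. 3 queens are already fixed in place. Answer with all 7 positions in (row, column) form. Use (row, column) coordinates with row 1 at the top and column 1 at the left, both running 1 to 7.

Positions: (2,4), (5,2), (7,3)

Row 1: attacked by (2,4)→{3,4,5}; (5,2)→{2,6}; (7,3)→{3}. Safe: 1, 7. Place at column 7.
Row 3: attacked by (1,7)→{5,7}; (2,4)→{3,4,5}; (5,2)→{2,4}; (7,3)→{3,7}. Safe: 1, 6. Place at column 1.
Row 4: attacked by (1,7)→{4,7}; (2,4)→{2,4,6}; (3,1)→{1,2}; (5,2)→{1,2,3}; (7,3)→{3,6}. Safe: 5. Place at column 5.
Row 6: attacked by (1,7)→{2,7}; (2,4)→{4}; (3,1)→{1,4}; (4,5)→{3,5,7}; (5,2)→{1,2,3}; (7,3)→{2,3,4}. Safe: 6. Place at column 6.
Columns [7, 4, 1, 5, 2, 6, 3], r−c [-6, -2, 2, -1, 3, 0, 4], r+c [8, 6, 4, 9, 7, 12, 10] are all distinct, so no two queens attack.

(1,7) (2,4) (3,1) (4,5) (5,2) (6,6) (7,3)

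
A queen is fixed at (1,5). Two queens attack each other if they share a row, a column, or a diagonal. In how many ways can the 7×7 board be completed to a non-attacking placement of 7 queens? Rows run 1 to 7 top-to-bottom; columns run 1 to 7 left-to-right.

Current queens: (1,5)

6

Branch on row 2: col 1 → 2; col 2 → 1; col 3 → 1; col 7 → 2.
Sum: 2 + 1 + 1 + 2 = 6.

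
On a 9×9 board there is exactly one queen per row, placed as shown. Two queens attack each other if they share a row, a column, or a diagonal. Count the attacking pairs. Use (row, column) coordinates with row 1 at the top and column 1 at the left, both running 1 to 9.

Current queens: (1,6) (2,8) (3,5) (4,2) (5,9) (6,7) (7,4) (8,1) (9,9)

1

Same column: (5,9)–(9,9) (column 9).
Total attacking pairs: 1.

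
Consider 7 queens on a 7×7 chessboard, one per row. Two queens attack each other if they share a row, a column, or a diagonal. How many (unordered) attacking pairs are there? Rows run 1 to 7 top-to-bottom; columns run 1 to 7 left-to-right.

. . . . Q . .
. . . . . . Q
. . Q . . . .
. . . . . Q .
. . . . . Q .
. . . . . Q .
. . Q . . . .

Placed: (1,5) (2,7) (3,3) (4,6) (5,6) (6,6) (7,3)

7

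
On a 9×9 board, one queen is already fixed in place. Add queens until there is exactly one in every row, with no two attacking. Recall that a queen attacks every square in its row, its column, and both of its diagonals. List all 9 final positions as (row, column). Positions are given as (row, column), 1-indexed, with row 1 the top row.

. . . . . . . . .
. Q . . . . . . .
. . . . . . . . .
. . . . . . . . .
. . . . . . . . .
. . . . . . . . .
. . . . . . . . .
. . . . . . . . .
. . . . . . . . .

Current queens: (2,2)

(1,6) (2,2) (3,5) (4,7) (5,9) (6,3) (7,8) (8,4) (9,1)

Row 1: attacked by (2,2)→{1,2,3}. Safe: 4, 5, 6, 7, 8, 9. Place at column 6.
Row 3: attacked by (1,6)→{4,6,8}; (2,2)→{1,2,3}. Safe: 5, 7, 9. Place at column 5.
Row 4: attacked by (1,6)→{3,6,9}; (2,2)→{2,4}; (3,5)→{4,5,6}. Safe: 1, 7, 8. Place at column 7.
Row 5: attacked by (1,6)→{2,6}; (2,2)→{2,5}; (3,5)→{3,5,7}; (4,7)→{6,7,8}. Safe: 1, 4, 9. Place at column 9.
Row 6: attacked by (1,6)→{1,6}; (2,2)→{2,6}; (3,5)→{2,5,8}; (4,7)→{5,7,9}; (5,9)→{8,9}. Safe: 3, 4. Place at column 3.
Row 7: attacked by (1,6)→{6}; (2,2)→{2,7}; (3,5)→{1,5,9}; (4,7)→{4,7}; (5,9)→{7,9}; (6,3)→{2,3,4}. Safe: 8. Place at column 8.
Row 8: attacked by (1,6)→{6}; (2,2)→{2,8}; (3,5)→{5}; (4,7)→{3,7}; (5,9)→{6,9}; (6,3)→{1,3,5}; (7,8)→{7,8,9}. Safe: 4. Place at column 4.
Row 9: attacked by (1,6)→{6}; (2,2)→{2,9}; (3,5)→{5}; (4,7)→{2,7}; (5,9)→{5,9}; (6,3)→{3,6}; (7,8)→{6,8}; (8,4)→{3,4,5}. Safe: 1. Place at column 1.
Columns [6, 2, 5, 7, 9, 3, 8, 4, 1], r−c [-5, 0, -2, -3, -4, 3, -1, 4, 8], r+c [7, 4, 8, 11, 14, 9, 15, 12, 10] are all distinct, so no two queens attack.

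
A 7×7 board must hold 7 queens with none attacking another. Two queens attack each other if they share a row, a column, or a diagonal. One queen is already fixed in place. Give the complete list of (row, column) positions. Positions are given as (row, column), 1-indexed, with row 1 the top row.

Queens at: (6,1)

(1,2) (2,6) (3,3) (4,7) (5,4) (6,1) (7,5)

Row 1: attacked by (6,1)→{1,6}. Safe: 2, 3, 4, 5, 7. Place at column 2.
Row 2: attacked by (1,2)→{1,2,3}; (6,1)→{1,5}. Safe: 4, 6, 7. Place at column 6.
Row 3: attacked by (1,2)→{2,4}; (2,6)→{5,6,7}; (6,1)→{1,4}. Safe: 3. Place at column 3.
Row 4: attacked by (1,2)→{2,5}; (2,6)→{4,6}; (3,3)→{2,3,4}; (6,1)→{1,3}. Safe: 7. Place at column 7.
Row 5: attacked by (1,2)→{2,6}; (2,6)→{3,6}; (3,3)→{1,3,5}; (4,7)→{6,7}; (6,1)→{1,2}. Safe: 4. Place at column 4.
Row 7: attacked by (1,2)→{2}; (2,6)→{1,6}; (3,3)→{3,7}; (4,7)→{4,7}; (5,4)→{2,4,6}; (6,1)→{1,2}. Safe: 5. Place at column 5.
Columns [2, 6, 3, 7, 4, 1, 5], r−c [-1, -4, 0, -3, 1, 5, 2], r+c [3, 8, 6, 11, 9, 7, 12] are all distinct, so no two queens attack.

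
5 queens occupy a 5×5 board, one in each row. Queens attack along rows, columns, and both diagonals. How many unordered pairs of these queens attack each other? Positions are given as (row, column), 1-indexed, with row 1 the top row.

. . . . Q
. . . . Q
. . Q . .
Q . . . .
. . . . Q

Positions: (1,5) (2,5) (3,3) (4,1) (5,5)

5

Same column: (1,5)–(2,5) (column 5); (1,5)–(5,5) (column 5); (2,5)–(5,5) (column 5).
Same diagonal: (1,5)–(3,3) (|1−3| = |5−3| = 2); (3,3)–(5,5) (|3−5| = |3−5| = 2).
Total attacking pairs: 5.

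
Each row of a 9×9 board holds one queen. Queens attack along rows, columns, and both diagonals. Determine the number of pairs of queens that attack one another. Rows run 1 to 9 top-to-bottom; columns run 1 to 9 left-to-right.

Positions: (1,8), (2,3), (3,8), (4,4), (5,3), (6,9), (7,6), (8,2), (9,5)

3

Same column: (1,8)–(3,8) (column 8); (2,3)–(5,3) (column 3).
Same diagonal: (4,4)–(5,3) (|4−5| = |4−3| = 1).
Total attacking pairs: 3.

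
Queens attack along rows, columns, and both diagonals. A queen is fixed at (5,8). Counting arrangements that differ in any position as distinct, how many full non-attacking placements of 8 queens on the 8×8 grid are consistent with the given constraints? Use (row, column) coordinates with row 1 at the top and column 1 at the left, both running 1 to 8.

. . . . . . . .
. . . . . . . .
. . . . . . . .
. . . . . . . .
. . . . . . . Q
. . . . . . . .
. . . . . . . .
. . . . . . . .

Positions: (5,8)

Branch on row 1: col 1 → 1; col 2 → 1; col 3 → 4; col 5 → 5; col 6 → 4; col 7 → 3.
Sum: 1 + 1 + 4 + 5 + 4 + 3 = 18.

18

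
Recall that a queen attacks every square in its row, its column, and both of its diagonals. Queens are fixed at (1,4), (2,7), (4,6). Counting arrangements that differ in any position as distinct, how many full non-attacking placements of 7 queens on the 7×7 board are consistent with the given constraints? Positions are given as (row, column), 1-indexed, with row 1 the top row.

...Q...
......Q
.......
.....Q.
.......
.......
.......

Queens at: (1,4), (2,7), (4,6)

1

Branch on row 3: col 1 → 0; col 3 → 1.
Sum: 0 + 1 = 1.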